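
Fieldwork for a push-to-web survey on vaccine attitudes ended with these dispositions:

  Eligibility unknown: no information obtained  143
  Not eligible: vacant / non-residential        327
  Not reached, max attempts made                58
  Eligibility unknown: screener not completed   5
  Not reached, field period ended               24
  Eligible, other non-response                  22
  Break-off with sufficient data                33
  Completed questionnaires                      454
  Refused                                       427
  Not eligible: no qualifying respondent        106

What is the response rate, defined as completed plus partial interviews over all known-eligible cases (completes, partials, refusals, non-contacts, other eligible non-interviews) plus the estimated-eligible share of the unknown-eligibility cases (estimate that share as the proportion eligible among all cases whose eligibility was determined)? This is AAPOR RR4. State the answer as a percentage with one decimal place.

No answer / not reached = 24 + 58 = 82
Eligibility not determined = 5 + 143 = 148
Out of scope = 106 + 327 = 433
Top → 454 + 33 = 487
Eligible (known) → 454 + 33 + 427 + 82 + 22 = 1018
e = 1018 / (1018 + 433) = 1018 / 1451 = 0.7016
Estimated eligible among unknowns → 0.7016 × 148 = 103.84
Denominator → 1018 + 103.84 = 1121.84
RR4 = 487 / 1121.84 = 0.4341

43.4%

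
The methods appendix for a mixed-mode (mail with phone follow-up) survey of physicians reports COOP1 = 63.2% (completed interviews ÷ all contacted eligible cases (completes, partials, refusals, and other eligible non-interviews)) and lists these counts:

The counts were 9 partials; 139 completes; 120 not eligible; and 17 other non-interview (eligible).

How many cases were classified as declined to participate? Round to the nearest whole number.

COOP1 = 139 / D = 0.632
D = 139 / 0.632 = 219.9
Rest of base = 165
declined to participate = 219.9 − 165 ≈ 55

55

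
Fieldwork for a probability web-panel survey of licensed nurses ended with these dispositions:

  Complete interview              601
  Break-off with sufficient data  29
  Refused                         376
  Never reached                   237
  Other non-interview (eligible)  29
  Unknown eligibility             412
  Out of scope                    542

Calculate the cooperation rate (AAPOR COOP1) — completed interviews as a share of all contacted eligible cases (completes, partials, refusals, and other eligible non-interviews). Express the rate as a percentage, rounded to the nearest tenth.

58.1%

Top → 601
Denominator → 601 + 29 + 376 + 29 = 1035
COOP1 = 601 / 1035 = 0.5807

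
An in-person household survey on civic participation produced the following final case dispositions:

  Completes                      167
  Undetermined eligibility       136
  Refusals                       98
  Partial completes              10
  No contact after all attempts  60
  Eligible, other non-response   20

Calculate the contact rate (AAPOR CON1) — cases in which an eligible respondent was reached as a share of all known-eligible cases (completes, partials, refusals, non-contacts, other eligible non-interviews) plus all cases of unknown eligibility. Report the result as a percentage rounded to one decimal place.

60.1%

Top → 167 + 10 + 98 + 20 = 295
Base → 167 + 10 + 98 + 60 + 20 + 136 = 491
CON1 = 295 / 491 = 0.6008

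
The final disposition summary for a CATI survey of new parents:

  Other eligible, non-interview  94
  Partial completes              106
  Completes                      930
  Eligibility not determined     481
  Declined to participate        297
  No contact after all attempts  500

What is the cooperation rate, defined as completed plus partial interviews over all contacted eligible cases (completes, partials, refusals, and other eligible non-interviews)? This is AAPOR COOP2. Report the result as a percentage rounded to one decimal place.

Numerator → 930 + 106 = 1036
Base → 930 + 106 + 297 + 94 = 1427
COOP2 = 1036 / 1427 = 0.7260

72.6%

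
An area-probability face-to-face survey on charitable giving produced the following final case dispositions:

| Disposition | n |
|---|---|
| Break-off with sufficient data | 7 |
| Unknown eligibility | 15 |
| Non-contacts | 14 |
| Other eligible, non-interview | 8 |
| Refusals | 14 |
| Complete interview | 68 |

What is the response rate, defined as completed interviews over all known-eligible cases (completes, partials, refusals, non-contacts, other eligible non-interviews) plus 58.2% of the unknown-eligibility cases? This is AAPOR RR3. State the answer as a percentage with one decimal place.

Numerator = 68
Known eligible = 68 + 7 + 14 + 14 + 8 = 111
Estimated eligible among unknowns = 0.5820 × 15 = 8.73
Denominator = 111 + 8.73 = 119.73
RR3 = 68 / 119.73 = 0.5679

56.8%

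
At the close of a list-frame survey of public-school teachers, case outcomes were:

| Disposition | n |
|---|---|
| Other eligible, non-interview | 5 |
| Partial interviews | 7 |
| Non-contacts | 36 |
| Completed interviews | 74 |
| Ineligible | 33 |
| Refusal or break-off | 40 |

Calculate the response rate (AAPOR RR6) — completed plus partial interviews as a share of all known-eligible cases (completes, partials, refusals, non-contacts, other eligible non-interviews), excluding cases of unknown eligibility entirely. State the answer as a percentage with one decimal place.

50.0%

Numerator: 74 + 7 = 81
Base: 74 + 7 + 40 + 36 + 5 = 162
RR6 = 81 / 162 = 0.5000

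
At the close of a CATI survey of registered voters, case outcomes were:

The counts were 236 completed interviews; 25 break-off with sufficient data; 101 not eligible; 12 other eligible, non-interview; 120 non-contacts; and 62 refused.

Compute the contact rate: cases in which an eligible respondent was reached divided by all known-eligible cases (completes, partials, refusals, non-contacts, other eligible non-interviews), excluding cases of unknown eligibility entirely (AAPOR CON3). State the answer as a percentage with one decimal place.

Num → 236 + 25 + 62 + 12 = 335
Denominator → 236 + 25 + 62 + 120 + 12 = 455
CON3 = 335 / 455 = 0.7363

73.6%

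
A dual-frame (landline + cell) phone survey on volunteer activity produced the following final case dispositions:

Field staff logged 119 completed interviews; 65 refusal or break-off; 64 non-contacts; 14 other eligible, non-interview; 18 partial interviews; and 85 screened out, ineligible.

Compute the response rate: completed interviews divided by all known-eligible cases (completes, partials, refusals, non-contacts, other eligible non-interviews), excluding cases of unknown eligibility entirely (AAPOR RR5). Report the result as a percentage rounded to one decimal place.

Num: 119
Denominator: 119 + 18 + 65 + 64 + 14 = 280
RR5 = 119 / 280 = 0.4250

42.5%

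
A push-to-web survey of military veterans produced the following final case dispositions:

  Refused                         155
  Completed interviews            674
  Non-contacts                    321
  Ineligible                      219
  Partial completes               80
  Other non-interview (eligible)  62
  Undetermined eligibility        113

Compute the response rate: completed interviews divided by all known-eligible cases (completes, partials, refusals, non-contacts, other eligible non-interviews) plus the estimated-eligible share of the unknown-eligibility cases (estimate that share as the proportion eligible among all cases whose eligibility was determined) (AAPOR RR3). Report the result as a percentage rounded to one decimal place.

48.5%

Top → 674
Determined eligible → 674 + 80 + 155 + 321 + 62 = 1292
e = 1292 / (1292 + 219) = 1292 / 1511 = 0.8551
e × U → 0.8551 × 113 = 96.63
Denom → 1292 + 96.63 = 1388.63
RR3 = 674 / 1388.63 = 0.4854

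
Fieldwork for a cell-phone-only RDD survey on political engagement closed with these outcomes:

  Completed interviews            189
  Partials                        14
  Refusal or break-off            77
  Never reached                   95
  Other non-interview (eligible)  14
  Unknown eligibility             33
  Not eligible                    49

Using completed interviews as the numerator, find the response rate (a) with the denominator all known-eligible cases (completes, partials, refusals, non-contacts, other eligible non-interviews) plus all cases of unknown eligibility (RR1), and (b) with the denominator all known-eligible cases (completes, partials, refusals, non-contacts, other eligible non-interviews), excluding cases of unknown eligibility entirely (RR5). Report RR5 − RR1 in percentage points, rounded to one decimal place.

3.8

Top: 189
Denominator: 189 + 14 + 77 + 95 + 14 + 33 = 422
RR1 = 189 / 422 = 0.4479
Denominator: 189 + 14 + 77 + 95 + 14 = 389
RR5 = 189 / 389 = 0.4859
Difference = 48.59 − 44.79 = 3.80 percentage points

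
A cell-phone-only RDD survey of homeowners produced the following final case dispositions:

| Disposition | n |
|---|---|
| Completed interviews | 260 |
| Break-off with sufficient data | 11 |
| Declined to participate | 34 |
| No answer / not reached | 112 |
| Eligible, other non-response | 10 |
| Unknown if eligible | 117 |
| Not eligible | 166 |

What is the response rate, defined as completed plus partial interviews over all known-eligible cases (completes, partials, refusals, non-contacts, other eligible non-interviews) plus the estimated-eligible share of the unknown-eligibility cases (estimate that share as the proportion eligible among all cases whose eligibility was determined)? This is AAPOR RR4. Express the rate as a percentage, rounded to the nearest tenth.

53.0%

Top → 260 + 11 = 271
Determined eligible → 260 + 11 + 34 + 112 + 10 = 427
e = 427 / (427 + 166) = 427 / 593 = 0.7201
Estimated eligible among unknowns → 0.7201 × 117 = 84.25
Denominator → 427 + 84.25 = 511.25
RR4 = 271 / 511.25 = 0.5301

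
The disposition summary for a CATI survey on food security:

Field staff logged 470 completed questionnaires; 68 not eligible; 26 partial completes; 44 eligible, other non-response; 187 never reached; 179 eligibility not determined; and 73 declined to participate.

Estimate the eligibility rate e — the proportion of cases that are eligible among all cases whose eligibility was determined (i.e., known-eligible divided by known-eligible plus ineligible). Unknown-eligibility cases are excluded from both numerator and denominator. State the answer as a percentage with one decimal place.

92.2%

Known eligible → 470 + 26 + 73 + 187 + 44 = 800
e = 800 / (800 + 68) = 800 / 868 = 0.9217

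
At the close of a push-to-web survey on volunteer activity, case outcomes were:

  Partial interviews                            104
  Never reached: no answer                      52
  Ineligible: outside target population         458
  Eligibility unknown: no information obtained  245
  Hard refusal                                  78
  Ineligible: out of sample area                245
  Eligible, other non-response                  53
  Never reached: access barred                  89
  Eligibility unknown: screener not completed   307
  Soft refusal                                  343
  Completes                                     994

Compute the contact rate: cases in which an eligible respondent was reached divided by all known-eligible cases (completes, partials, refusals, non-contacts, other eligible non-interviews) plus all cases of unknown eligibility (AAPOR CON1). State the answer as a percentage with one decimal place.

69.4%

Refused = 78 + 343 = 421
Non-contacts = 52 + 89 = 141
Eligibility not determined = 307 + 245 = 552
Screened out, ineligible = 458 + 245 = 703
Numerator: 994 + 104 + 421 + 53 = 1572
Denominator: 994 + 104 + 421 + 141 + 53 + 552 = 2265
CON1 = 1572 / 2265 = 0.6940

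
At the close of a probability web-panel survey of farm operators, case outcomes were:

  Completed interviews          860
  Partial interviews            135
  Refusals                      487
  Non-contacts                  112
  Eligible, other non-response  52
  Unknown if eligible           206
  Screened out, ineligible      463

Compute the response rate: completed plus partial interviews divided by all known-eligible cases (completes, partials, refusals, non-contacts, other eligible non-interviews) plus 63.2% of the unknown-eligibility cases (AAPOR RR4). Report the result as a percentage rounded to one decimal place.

56.0%

Numerator: 860 + 135 = 995
Known eligible: 860 + 135 + 487 + 112 + 52 = 1646
e × U: 0.6320 × 206 = 130.19
Denominator: 1646 + 130.19 = 1776.19
RR4 = 995 / 1776.19 = 0.5602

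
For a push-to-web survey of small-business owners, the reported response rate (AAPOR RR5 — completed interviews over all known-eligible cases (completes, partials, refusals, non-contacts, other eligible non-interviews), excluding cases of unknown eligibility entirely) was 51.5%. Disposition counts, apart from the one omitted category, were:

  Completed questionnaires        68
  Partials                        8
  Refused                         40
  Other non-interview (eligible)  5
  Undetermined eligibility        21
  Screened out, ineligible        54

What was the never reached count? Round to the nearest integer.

RR5 = 68 / D = 0.515
D = 68 / 0.515 = 132.0
Remaining denominator categories sum to 121
never reached = 132.0 − 121 ≈ 11

11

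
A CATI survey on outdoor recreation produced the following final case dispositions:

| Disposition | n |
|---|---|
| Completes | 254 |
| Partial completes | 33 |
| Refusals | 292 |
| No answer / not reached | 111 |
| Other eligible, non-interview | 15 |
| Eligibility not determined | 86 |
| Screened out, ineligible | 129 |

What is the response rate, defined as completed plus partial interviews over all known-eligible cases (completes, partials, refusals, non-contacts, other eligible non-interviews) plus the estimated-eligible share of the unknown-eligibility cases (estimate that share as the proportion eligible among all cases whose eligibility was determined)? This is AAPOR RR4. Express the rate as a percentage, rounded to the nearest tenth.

36.9%

Top → 254 + 33 = 287
Determined eligible → 254 + 33 + 292 + 111 + 15 = 705
e = 705 / (705 + 129) = 705 / 834 = 0.8453
Estimated eligible among unknowns → 0.8453 × 86 = 72.70
Denom → 705 + 72.70 = 777.70
RR4 = 287 / 777.70 = 0.3690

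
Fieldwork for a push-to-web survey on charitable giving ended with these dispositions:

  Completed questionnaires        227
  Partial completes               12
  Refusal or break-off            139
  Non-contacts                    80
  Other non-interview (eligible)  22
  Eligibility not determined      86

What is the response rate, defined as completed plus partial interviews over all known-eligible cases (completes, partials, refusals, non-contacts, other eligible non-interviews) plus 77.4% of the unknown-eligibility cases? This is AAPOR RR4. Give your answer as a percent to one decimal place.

43.7%

Num: 227 + 12 = 239
Determined eligible: 227 + 12 + 139 + 80 + 22 = 480
e × U: 0.7740 × 86 = 66.56
Denominator: 480 + 66.56 = 546.56
RR4 = 239 / 546.56 = 0.4373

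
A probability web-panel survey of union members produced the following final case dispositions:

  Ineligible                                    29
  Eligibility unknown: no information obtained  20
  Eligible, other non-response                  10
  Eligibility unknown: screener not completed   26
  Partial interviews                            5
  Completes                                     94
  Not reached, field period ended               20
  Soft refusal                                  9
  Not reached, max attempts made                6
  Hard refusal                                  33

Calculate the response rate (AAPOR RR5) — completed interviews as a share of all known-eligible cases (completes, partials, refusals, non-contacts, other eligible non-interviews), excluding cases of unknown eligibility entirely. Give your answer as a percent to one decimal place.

53.1%

Refusals = 33 + 9 = 42
No contact after all attempts = 20 + 6 = 26
Undetermined eligibility = 26 + 20 = 46
Numerator → 94
Base → 94 + 5 + 42 + 26 + 10 = 177
RR5 = 94 / 177 = 0.5311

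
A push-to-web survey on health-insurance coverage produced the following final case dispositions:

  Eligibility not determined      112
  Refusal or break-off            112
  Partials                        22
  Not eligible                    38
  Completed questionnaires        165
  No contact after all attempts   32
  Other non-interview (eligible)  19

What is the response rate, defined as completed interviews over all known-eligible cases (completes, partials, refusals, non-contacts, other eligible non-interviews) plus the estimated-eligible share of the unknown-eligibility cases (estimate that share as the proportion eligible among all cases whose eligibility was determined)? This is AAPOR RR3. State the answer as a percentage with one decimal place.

Numerator → 165
Determined eligible → 165 + 22 + 112 + 32 + 19 = 350
e = 350 / (350 + 38) = 350 / 388 = 0.9021
Estimated eligible among unknowns → 0.9021 × 112 = 101.04
Denom → 350 + 101.04 = 451.04
RR3 = 165 / 451.04 = 0.3658

36.6%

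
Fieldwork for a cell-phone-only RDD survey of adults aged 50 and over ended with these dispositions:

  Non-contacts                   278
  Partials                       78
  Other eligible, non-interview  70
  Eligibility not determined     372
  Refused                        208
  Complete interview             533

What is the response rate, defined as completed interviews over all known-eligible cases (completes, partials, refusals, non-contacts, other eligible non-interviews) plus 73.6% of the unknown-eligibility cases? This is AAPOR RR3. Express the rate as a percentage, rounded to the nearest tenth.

Num: 533
Known eligible: 533 + 78 + 208 + 278 + 70 = 1167
Eligible share of unknowns: 0.7360 × 372 = 273.79
Denom: 1167 + 273.79 = 1440.79
RR3 = 533 / 1440.79 = 0.3699

37.0%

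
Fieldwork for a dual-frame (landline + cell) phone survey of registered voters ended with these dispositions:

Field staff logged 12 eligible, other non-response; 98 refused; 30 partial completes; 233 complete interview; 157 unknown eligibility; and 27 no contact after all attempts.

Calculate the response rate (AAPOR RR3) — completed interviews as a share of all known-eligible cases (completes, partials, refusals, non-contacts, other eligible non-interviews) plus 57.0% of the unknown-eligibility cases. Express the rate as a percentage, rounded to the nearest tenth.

Numerator = 233
Determined eligible = 233 + 30 + 98 + 27 + 12 = 400
Estimated eligible among unknowns = 0.5700 × 157 = 89.49
Denominator = 400 + 89.49 = 489.49
RR3 = 233 / 489.49 = 0.4760

47.6%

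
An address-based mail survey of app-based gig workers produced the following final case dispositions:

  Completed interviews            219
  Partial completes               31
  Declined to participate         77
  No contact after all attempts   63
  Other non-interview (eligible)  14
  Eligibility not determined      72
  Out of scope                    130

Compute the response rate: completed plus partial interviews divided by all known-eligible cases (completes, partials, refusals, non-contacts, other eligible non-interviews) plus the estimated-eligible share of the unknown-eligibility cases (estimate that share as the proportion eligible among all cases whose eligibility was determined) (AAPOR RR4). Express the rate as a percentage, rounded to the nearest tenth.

Num → 219 + 31 = 250
Eligible (known) → 219 + 31 + 77 + 63 + 14 = 404
e = 404 / (404 + 130) = 404 / 534 = 0.7566
Eligible share of unknowns → 0.7566 × 72 = 54.48
Base → 404 + 54.48 = 458.48
RR4 = 250 / 458.48 = 0.5453

54.5%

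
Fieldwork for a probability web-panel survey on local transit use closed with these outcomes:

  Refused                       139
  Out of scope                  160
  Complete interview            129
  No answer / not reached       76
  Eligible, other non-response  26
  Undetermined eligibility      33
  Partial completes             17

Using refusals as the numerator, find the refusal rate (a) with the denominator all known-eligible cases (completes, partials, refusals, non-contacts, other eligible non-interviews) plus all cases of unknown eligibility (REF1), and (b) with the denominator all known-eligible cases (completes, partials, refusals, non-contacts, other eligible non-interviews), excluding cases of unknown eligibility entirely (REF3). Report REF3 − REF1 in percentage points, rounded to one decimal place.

Numerator = 139
Denom = 129 + 17 + 139 + 76 + 26 + 33 = 420
REF1 = 139 / 420 = 0.3310
Denom = 129 + 17 + 139 + 76 + 26 = 387
REF3 = 139 / 387 = 0.3592
Difference = 35.92 − 33.10 = 2.82 percentage points

2.8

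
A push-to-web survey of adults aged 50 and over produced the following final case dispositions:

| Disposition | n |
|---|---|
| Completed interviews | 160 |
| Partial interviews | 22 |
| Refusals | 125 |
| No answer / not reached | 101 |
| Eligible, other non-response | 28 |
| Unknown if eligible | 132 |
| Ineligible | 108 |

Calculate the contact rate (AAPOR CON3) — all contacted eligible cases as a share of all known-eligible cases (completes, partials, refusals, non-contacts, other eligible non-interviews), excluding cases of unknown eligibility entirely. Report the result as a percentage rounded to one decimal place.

76.8%

Top = 160 + 22 + 125 + 28 = 335
Base = 160 + 22 + 125 + 101 + 28 = 436
CON3 = 335 / 436 = 0.7683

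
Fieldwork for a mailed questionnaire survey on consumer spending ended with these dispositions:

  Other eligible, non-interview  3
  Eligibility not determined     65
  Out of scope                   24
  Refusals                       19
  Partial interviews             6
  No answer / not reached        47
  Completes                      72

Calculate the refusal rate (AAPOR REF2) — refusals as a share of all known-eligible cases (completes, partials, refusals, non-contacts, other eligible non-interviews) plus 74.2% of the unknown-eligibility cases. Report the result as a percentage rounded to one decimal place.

Numerator = 19
Determined eligible = 72 + 6 + 19 + 47 + 3 = 147
Eligible share of unknowns = 0.7420 × 65 = 48.23
Denom = 147 + 48.23 = 195.23
REF2 = 19 / 195.23 = 0.0973

9.7%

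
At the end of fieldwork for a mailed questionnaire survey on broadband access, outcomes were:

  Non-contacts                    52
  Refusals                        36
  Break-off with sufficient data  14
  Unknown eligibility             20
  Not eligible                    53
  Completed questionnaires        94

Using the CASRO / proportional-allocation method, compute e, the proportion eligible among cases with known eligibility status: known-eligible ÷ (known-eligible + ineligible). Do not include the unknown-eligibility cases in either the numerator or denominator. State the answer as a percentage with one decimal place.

Known eligible = 94 + 14 + 36 + 52 = 196
e = 196 / (196 + 53) = 196 / 249 = 0.7871

78.7%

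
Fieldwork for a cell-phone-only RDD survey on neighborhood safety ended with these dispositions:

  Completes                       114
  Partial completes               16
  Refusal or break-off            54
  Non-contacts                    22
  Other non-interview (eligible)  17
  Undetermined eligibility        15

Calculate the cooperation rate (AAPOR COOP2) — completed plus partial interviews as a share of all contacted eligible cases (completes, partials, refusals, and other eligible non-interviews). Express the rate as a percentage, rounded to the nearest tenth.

Num → 114 + 16 = 130
Base → 114 + 16 + 54 + 17 = 201
COOP2 = 130 / 201 = 0.6468

64.7%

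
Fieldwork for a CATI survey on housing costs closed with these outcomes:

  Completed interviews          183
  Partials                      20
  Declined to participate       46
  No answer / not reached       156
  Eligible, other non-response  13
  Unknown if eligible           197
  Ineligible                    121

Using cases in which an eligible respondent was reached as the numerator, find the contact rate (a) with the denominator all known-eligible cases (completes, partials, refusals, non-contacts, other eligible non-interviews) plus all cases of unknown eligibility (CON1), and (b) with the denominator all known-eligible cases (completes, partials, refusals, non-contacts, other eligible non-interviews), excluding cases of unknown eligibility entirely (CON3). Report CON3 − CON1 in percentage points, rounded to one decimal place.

20.1

Num → 183 + 20 + 46 + 13 = 262
Denominator → 183 + 20 + 46 + 156 + 13 + 197 = 615
CON1 = 262 / 615 = 0.4260
Denominator → 183 + 20 + 46 + 156 + 13 = 418
CON3 = 262 / 418 = 0.6268
Difference = 62.68 − 42.60 = 20.08 percentage points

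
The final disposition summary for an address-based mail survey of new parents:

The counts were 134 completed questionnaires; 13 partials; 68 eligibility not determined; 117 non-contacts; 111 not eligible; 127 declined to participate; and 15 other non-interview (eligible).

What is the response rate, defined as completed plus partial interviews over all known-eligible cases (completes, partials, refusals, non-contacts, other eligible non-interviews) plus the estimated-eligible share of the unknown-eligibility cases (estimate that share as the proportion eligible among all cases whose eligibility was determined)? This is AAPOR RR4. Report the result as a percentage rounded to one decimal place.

Top = 134 + 13 = 147
Known eligible = 134 + 13 + 127 + 117 + 15 = 406
e = 406 / (406 + 111) = 406 / 517 = 0.7853
e × U = 0.7853 × 68 = 53.40
Base = 406 + 53.40 = 459.40
RR4 = 147 / 459.40 = 0.3200

32.0%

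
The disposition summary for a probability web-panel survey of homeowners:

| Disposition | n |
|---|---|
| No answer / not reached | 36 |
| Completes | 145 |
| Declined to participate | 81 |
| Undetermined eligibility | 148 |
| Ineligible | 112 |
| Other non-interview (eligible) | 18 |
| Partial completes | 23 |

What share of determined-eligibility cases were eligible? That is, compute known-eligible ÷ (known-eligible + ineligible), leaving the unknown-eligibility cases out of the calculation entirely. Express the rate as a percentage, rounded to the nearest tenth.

Known eligible = 145 + 23 + 81 + 36 + 18 = 303
e = 303 / (303 + 112) = 303 / 415 = 0.7301

73.0%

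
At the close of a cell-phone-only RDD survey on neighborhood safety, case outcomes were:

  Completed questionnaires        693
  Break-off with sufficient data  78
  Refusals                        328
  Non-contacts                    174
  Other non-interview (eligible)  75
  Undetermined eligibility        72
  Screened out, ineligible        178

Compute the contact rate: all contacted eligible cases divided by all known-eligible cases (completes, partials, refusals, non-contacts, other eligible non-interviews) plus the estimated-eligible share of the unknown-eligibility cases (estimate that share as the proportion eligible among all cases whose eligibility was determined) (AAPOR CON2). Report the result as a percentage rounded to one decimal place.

Num → 693 + 78 + 328 + 75 = 1174
Determined eligible → 693 + 78 + 328 + 174 + 75 = 1348
e = 1348 / (1348 + 178) = 1348 / 1526 = 0.8834
e × U → 0.8834 × 72 = 63.60
Base → 1348 + 63.60 = 1411.60
CON2 = 1174 / 1411.60 = 0.8317

83.2%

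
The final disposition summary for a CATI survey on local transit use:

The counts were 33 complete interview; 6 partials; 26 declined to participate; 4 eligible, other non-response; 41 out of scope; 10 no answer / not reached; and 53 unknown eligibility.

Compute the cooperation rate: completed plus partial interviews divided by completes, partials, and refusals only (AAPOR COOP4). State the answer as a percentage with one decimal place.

60.0%

Numerator = 33 + 6 = 39
Denominator = 33 + 6 + 26 = 65
COOP4 = 39 / 65 = 0.6000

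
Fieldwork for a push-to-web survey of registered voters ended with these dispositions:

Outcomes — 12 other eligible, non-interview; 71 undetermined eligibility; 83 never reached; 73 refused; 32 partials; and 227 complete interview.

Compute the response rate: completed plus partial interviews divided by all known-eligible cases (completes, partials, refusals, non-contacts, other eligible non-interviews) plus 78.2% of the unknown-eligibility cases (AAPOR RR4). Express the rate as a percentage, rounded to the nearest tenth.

Num → 227 + 32 = 259
Known eligible → 227 + 32 + 73 + 83 + 12 = 427
Estimated eligible among unknowns → 0.7820 × 71 = 55.52
Denom → 427 + 55.52 = 482.52
RR4 = 259 / 482.52 = 0.5368

53.7%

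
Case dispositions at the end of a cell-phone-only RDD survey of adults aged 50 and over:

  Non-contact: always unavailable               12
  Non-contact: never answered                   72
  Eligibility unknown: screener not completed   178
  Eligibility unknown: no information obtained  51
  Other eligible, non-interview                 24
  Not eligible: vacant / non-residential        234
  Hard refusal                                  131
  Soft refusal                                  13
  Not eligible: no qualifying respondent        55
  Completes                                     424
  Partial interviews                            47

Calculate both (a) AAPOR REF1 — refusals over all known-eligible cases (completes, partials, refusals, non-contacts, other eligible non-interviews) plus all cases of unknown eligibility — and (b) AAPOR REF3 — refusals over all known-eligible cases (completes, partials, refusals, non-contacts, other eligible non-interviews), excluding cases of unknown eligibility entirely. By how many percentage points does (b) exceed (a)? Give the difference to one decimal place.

Refusal or break-off = 131 + 13 = 144
No contact after all attempts = 72 + 12 = 84
Eligibility not determined = 178 + 51 = 229
Not eligible = 55 + 234 = 289
Num = 144
Denominator = 424 + 47 + 144 + 84 + 24 + 229 = 952
REF1 = 144 / 952 = 0.1513
Denominator = 424 + 47 + 144 + 84 + 24 = 723
REF3 = 144 / 723 = 0.1992
Difference = 19.92 − 15.13 = 4.79 percentage points

4.8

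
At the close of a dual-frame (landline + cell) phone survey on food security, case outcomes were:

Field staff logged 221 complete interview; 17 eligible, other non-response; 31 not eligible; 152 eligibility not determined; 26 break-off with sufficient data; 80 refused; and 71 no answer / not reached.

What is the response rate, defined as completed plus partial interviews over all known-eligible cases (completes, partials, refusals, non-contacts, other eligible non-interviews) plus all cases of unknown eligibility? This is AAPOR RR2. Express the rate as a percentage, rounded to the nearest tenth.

43.6%

Top → 221 + 26 = 247
Denom → 221 + 26 + 80 + 71 + 17 + 152 = 567
RR2 = 247 / 567 = 0.4356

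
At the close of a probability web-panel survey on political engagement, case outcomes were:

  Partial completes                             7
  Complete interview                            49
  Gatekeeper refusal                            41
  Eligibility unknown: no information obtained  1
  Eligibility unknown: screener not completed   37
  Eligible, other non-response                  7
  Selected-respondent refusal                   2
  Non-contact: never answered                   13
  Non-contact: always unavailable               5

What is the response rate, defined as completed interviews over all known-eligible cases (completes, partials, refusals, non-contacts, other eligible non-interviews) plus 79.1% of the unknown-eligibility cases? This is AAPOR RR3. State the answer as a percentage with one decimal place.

Refusal or break-off = 41 + 2 = 43
Non-contacts = 13 + 5 = 18
Unknown if eligible = 37 + 1 = 38
Top = 49
Eligible (known) = 49 + 7 + 43 + 18 + 7 = 124
e × U = 0.7910 × 38 = 30.06
Denominator = 124 + 30.06 = 154.06
RR3 = 49 / 154.06 = 0.3181

31.8%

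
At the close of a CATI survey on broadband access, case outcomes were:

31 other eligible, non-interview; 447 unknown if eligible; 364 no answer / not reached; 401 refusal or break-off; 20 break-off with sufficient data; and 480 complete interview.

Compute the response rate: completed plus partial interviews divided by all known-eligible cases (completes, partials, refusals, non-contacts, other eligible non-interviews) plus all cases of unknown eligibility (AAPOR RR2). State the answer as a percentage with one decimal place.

28.7%

Num → 480 + 20 = 500
Denominator → 480 + 20 + 401 + 364 + 31 + 447 = 1743
RR2 = 500 / 1743 = 0.2869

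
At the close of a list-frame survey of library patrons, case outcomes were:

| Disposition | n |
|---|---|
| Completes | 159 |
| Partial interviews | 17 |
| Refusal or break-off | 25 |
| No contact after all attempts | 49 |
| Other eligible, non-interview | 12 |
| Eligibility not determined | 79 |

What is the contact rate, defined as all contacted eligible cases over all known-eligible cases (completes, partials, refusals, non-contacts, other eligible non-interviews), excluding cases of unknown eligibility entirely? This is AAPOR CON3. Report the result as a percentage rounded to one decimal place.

81.3%

Numerator → 159 + 17 + 25 + 12 = 213
Base → 159 + 17 + 25 + 49 + 12 = 262
CON3 = 213 / 262 = 0.8130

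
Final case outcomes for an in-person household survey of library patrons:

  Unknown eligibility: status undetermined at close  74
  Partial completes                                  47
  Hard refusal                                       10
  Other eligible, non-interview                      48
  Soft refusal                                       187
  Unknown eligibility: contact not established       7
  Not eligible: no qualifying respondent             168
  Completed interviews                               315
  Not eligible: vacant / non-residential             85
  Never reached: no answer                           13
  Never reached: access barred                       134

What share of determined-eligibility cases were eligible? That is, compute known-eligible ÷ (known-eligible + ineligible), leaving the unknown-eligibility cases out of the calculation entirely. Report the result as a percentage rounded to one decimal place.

Declined to participate = 10 + 187 = 197
No contact after all attempts = 13 + 134 = 147
Eligibility not determined = 7 + 74 = 81
Ineligible = 168 + 85 = 253
Known eligible = 315 + 47 + 197 + 147 + 48 = 754
e = 754 / (754 + 253) = 754 / 1007 = 0.7488

74.9%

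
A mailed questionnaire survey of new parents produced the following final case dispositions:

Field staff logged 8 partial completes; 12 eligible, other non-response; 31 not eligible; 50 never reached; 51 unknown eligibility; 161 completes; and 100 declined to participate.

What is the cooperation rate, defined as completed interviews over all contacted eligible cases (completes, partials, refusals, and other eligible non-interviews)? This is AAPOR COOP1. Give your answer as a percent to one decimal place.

Top = 161
Denominator = 161 + 8 + 100 + 12 = 281
COOP1 = 161 / 281 = 0.5730

57.3%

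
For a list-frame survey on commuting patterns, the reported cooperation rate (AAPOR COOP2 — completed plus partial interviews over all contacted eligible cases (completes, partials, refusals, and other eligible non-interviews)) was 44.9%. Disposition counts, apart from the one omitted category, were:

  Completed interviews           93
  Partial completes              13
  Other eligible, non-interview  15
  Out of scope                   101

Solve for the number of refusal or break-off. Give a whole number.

115

Num = 93 + 13 = 106
COOP2 = 106 / D = 0.449
D = 106 / 0.449 = 236.1
Other denominator terms total 121
refusal or break-off = 236.1 − 121 ≈ 115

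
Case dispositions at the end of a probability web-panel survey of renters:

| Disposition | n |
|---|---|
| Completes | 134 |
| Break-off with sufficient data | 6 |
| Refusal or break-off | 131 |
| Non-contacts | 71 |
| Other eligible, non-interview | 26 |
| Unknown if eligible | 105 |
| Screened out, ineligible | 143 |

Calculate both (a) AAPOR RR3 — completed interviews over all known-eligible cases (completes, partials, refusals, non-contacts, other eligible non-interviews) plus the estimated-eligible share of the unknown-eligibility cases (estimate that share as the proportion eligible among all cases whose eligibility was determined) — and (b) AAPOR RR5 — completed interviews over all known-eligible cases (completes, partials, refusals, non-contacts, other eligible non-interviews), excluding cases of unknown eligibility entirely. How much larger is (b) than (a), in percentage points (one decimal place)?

Numerator: 134
Determined eligible: 134 + 6 + 131 + 71 + 26 = 368
e = 368 / (368 + 143) = 368 / 511 = 0.7202
Estimated eligible among unknowns: 0.7202 × 105 = 75.62
Denom: 368 + 75.62 = 443.62
RR3 = 134 / 443.62 = 0.3021
Denom: 134 + 6 + 131 + 71 + 26 = 368
RR5 = 134 / 368 = 0.3641
Difference = 36.41 − 30.21 = 6.20 percentage points

6.2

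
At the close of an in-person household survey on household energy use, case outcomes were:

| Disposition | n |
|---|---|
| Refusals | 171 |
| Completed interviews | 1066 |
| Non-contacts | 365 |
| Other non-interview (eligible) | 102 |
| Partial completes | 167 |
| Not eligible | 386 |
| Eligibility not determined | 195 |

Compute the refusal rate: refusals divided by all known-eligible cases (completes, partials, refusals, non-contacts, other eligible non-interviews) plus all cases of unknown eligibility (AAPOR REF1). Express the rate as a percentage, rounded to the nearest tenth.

Numerator → 171
Denominator → 1066 + 167 + 171 + 365 + 102 + 195 = 2066
REF1 = 171 / 2066 = 0.0828

8.3%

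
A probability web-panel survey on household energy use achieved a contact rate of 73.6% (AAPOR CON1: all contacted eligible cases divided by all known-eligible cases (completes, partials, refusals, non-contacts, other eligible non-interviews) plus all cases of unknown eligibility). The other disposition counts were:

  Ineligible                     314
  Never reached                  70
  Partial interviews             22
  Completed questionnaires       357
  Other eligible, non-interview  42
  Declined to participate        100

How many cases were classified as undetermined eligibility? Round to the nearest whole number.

Top = 357 + 22 + 100 + 42 = 521
CON1 = 521 / D = 0.736
D = 521 / 0.736 = 707.9
Other denominator terms total 591
undetermined eligibility = 707.9 − 591 ≈ 117

117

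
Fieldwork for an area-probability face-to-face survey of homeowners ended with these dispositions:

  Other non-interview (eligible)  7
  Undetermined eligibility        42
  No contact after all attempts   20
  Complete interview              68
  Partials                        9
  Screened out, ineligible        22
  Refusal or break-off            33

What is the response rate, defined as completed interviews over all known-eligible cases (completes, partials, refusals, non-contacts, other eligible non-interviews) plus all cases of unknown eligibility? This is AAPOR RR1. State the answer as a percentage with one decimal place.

38.0%

Top: 68
Base: 68 + 9 + 33 + 20 + 7 + 42 = 179
RR1 = 68 / 179 = 0.3799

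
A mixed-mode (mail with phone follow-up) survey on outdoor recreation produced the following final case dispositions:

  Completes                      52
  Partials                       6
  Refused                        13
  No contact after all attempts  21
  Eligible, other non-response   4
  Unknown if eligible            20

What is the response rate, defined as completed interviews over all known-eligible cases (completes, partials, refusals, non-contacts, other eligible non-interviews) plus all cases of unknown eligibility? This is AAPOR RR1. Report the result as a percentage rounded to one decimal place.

44.8%

Numerator → 52
Denom → 52 + 6 + 13 + 21 + 4 + 20 = 116
RR1 = 52 / 116 = 0.4483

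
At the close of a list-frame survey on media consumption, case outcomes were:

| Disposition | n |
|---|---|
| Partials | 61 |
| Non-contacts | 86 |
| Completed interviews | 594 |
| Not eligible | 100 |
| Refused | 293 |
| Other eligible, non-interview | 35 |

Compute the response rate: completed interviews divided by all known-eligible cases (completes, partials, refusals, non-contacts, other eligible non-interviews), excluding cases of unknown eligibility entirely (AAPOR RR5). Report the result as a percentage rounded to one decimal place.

Top: 594
Base: 594 + 61 + 293 + 86 + 35 = 1069
RR5 = 594 / 1069 = 0.5557

55.6%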